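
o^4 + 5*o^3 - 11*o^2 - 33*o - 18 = (o - 3)*(o + 1)^2*(o + 6)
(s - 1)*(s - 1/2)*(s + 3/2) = s^3 - 7*s/4 + 3/4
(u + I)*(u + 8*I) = u^2 + 9*I*u - 8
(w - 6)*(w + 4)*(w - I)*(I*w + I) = I*w^4 + w^3 - I*w^3 - w^2 - 26*I*w^2 - 26*w - 24*I*w - 24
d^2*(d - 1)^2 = d^4 - 2*d^3 + d^2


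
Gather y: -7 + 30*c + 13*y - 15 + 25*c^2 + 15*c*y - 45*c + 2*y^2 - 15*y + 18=25*c^2 - 15*c + 2*y^2 + y*(15*c - 2) - 4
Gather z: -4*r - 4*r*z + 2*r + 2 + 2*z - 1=-2*r + z*(2 - 4*r) + 1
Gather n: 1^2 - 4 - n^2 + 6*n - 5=-n^2 + 6*n - 8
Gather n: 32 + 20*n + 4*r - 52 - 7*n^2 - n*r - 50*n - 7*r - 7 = -7*n^2 + n*(-r - 30) - 3*r - 27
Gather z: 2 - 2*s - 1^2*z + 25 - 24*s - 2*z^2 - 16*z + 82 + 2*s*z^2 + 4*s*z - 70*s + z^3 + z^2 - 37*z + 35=-96*s + z^3 + z^2*(2*s - 1) + z*(4*s - 54) + 144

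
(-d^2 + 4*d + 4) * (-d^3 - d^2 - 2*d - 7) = d^5 - 3*d^4 - 6*d^3 - 5*d^2 - 36*d - 28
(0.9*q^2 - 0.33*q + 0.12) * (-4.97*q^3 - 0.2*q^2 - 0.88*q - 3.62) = -4.473*q^5 + 1.4601*q^4 - 1.3224*q^3 - 2.9916*q^2 + 1.089*q - 0.4344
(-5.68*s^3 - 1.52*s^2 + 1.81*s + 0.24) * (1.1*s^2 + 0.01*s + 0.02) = -6.248*s^5 - 1.7288*s^4 + 1.8622*s^3 + 0.2517*s^2 + 0.0386*s + 0.0048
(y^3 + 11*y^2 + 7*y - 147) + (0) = y^3 + 11*y^2 + 7*y - 147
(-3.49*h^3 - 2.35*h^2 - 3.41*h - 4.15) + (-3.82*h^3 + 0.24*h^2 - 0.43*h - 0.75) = -7.31*h^3 - 2.11*h^2 - 3.84*h - 4.9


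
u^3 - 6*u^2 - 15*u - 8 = (u - 8)*(u + 1)^2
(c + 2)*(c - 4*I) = c^2 + 2*c - 4*I*c - 8*I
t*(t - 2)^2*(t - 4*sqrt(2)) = t^4 - 4*sqrt(2)*t^3 - 4*t^3 + 4*t^2 + 16*sqrt(2)*t^2 - 16*sqrt(2)*t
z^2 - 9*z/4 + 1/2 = (z - 2)*(z - 1/4)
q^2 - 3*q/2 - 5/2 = (q - 5/2)*(q + 1)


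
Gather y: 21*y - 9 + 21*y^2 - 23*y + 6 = 21*y^2 - 2*y - 3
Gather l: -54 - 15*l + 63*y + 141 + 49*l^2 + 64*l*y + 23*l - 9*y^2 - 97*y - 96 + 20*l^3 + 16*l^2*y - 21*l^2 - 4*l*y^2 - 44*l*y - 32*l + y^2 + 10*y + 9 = 20*l^3 + l^2*(16*y + 28) + l*(-4*y^2 + 20*y - 24) - 8*y^2 - 24*y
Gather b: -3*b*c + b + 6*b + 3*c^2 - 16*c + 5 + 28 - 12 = b*(7 - 3*c) + 3*c^2 - 16*c + 21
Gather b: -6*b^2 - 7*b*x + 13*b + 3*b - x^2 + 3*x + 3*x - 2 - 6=-6*b^2 + b*(16 - 7*x) - x^2 + 6*x - 8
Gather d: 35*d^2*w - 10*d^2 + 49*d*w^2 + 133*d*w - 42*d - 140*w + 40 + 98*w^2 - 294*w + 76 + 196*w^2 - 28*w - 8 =d^2*(35*w - 10) + d*(49*w^2 + 133*w - 42) + 294*w^2 - 462*w + 108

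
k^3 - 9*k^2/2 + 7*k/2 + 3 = (k - 3)*(k - 2)*(k + 1/2)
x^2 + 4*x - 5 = (x - 1)*(x + 5)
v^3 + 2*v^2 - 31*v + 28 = (v - 4)*(v - 1)*(v + 7)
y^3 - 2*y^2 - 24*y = y*(y - 6)*(y + 4)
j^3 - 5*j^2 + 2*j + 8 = (j - 4)*(j - 2)*(j + 1)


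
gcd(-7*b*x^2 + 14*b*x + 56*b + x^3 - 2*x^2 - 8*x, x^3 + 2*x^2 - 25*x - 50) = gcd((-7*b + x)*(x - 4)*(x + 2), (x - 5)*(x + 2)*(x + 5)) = x + 2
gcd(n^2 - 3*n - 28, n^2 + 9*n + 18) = 1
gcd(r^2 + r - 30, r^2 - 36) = r + 6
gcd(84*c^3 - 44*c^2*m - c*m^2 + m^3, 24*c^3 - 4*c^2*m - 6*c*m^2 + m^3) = 12*c^2 - 8*c*m + m^2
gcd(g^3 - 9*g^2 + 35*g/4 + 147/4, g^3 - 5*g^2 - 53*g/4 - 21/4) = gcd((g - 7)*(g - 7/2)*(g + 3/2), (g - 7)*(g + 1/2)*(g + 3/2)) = g^2 - 11*g/2 - 21/2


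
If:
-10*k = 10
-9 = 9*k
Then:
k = -1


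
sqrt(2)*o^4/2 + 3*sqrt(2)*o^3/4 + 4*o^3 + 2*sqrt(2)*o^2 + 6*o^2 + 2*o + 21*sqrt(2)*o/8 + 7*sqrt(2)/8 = (o + 1/2)*(o + 1)*(o + 7*sqrt(2)/2)*(sqrt(2)*o/2 + 1/2)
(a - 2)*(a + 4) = a^2 + 2*a - 8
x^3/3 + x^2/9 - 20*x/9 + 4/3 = (x/3 + 1)*(x - 2)*(x - 2/3)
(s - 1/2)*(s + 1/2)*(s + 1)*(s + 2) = s^4 + 3*s^3 + 7*s^2/4 - 3*s/4 - 1/2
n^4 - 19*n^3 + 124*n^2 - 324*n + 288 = (n - 8)*(n - 6)*(n - 3)*(n - 2)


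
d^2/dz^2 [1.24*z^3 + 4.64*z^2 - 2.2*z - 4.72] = 7.44*z + 9.28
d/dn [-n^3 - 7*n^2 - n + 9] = -3*n^2 - 14*n - 1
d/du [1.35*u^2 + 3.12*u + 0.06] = 2.7*u + 3.12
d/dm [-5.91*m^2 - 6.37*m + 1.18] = -11.82*m - 6.37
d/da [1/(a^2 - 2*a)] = 2*(1 - a)/(a^2*(a - 2)^2)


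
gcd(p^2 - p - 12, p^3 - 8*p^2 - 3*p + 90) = p + 3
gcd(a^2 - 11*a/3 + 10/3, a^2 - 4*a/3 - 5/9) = a - 5/3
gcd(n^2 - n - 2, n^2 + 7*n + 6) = n + 1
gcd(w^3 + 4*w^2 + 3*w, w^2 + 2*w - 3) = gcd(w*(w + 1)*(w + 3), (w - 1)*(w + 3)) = w + 3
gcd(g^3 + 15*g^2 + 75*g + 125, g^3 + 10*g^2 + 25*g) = g^2 + 10*g + 25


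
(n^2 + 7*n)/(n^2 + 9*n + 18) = n*(n + 7)/(n^2 + 9*n + 18)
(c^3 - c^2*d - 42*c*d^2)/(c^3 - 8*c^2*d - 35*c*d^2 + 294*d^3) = c/(c - 7*d)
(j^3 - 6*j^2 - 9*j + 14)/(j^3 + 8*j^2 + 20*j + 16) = (j^2 - 8*j + 7)/(j^2 + 6*j + 8)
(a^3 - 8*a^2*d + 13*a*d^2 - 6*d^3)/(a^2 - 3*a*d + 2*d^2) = (a^2 - 7*a*d + 6*d^2)/(a - 2*d)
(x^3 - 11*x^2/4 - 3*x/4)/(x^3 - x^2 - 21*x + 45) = x*(4*x + 1)/(4*(x^2 + 2*x - 15))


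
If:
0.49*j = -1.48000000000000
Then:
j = -3.02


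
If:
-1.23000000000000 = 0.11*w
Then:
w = -11.18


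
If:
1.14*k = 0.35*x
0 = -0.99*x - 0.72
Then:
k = -0.22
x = -0.73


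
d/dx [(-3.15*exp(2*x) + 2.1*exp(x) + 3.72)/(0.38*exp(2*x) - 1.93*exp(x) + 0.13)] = (5.2815*exp(2*x) - 3.6462*exp(x) + 7.4526)*exp(x)/(0.1444*exp(4*x) - 1.4668*exp(3*x) + 3.8237*exp(2*x) - 0.5018*exp(x) + 0.0169)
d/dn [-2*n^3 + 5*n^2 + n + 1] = -6*n^2 + 10*n + 1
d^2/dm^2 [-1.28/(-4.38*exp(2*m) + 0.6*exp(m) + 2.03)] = ((0.768 - 22.4256*exp(m))*(-4.38*exp(2*m) + 0.6*exp(m) + 2.03) - 1.28*(8.76*exp(m) - 0.6)*(17.52*exp(m) - 1.2)*exp(m))*exp(m)/(-4.38*exp(2*m) + 0.6*exp(m) + 2.03)^3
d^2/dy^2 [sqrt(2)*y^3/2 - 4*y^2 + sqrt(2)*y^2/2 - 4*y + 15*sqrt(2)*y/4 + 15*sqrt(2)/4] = 3*sqrt(2)*y - 8 + sqrt(2)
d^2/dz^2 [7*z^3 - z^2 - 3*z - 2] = 42*z - 2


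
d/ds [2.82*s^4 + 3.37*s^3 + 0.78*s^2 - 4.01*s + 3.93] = 11.28*s^3 + 10.11*s^2 + 1.56*s - 4.01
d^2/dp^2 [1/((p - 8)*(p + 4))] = 2*((p - 8)^2 + (p - 8)*(p + 4) + (p + 4)^2)/((p - 8)^3*(p + 4)^3)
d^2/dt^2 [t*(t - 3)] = 2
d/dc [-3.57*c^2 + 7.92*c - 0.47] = 7.92 - 7.14*c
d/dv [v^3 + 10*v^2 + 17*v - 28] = 3*v^2 + 20*v + 17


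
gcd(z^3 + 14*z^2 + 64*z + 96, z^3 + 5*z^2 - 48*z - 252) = z + 6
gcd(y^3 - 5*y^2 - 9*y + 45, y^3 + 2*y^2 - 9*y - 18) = y^2 - 9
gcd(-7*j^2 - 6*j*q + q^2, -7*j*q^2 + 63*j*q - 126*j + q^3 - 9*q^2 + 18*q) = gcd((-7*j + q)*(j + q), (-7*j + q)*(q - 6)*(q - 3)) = -7*j + q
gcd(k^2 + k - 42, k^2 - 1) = 1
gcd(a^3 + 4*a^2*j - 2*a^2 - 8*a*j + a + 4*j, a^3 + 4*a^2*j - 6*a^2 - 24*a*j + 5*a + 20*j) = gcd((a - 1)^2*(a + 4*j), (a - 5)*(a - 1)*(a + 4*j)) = a^2 + 4*a*j - a - 4*j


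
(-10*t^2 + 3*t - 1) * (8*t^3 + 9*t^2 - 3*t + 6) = -80*t^5 - 66*t^4 + 49*t^3 - 78*t^2 + 21*t - 6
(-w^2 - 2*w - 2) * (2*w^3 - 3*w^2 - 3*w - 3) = -2*w^5 - w^4 + 5*w^3 + 15*w^2 + 12*w + 6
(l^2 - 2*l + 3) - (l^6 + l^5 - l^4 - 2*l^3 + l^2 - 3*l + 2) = -l^6 - l^5 + l^4 + 2*l^3 + l + 1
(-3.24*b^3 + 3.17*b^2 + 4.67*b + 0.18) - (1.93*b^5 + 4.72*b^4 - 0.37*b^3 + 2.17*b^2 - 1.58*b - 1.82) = -1.93*b^5 - 4.72*b^4 - 2.87*b^3 + 1.0*b^2 + 6.25*b + 2.0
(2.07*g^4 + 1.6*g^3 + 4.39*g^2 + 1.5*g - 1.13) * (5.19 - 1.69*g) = -3.4983*g^5 + 8.0393*g^4 + 0.884900000000001*g^3 + 20.2491*g^2 + 9.6947*g - 5.8647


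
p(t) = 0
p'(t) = 0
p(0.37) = 0.00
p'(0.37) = 0.00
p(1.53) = 0.00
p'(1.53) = 0.00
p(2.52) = 0.00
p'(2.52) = 0.00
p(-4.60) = 0.00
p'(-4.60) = 0.00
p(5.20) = 0.00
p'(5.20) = 0.00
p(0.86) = 0.00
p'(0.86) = 0.00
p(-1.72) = 0.00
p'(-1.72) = 0.00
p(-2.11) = 0.00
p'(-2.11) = 0.00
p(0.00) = 0.00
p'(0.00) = 0.00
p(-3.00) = 0.00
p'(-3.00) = 0.00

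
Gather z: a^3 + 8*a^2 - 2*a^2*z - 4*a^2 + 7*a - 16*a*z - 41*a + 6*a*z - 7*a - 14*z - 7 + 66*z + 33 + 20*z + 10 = a^3 + 4*a^2 - 41*a + z*(-2*a^2 - 10*a + 72) + 36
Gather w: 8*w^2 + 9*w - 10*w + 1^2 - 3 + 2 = 8*w^2 - w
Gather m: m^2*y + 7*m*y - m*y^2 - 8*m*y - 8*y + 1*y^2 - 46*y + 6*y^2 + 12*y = m^2*y + m*(-y^2 - y) + 7*y^2 - 42*y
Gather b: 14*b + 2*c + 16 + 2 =14*b + 2*c + 18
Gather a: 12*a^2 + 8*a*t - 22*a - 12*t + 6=12*a^2 + a*(8*t - 22) - 12*t + 6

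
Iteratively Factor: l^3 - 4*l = (l + 2)*(l^2 - 2*l) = (l - 2)*(l + 2)*(l)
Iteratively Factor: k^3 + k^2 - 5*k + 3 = (k - 1)*(k^2 + 2*k - 3) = (k - 1)^2*(k + 3)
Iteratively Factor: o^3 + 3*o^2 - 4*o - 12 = (o + 3)*(o^2 - 4) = (o - 2)*(o + 3)*(o + 2)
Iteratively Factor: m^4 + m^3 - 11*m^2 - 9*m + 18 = (m - 1)*(m^3 + 2*m^2 - 9*m - 18) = (m - 1)*(m + 3)*(m^2 - m - 6) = (m - 3)*(m - 1)*(m + 3)*(m + 2)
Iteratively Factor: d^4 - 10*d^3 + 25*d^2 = (d)*(d^3 - 10*d^2 + 25*d) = d^2*(d^2 - 10*d + 25) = d^2*(d - 5)*(d - 5)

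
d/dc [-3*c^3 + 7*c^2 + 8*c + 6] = -9*c^2 + 14*c + 8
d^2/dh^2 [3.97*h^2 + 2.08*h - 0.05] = 7.94000000000000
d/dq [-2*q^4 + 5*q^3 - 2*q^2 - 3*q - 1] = -8*q^3 + 15*q^2 - 4*q - 3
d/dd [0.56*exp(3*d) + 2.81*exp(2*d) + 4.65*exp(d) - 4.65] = (1.68*exp(2*d) + 5.62*exp(d) + 4.65)*exp(d)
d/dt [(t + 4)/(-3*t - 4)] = 8/(3*t + 4)^2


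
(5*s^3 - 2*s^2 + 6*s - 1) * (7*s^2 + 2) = 35*s^5 - 14*s^4 + 52*s^3 - 11*s^2 + 12*s - 2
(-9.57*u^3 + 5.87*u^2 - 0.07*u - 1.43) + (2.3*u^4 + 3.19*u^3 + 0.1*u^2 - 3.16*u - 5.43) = 2.3*u^4 - 6.38*u^3 + 5.97*u^2 - 3.23*u - 6.86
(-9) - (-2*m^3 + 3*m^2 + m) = 2*m^3 - 3*m^2 - m - 9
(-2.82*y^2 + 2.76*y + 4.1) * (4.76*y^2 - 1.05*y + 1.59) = -13.4232*y^4 + 16.0986*y^3 + 12.1342*y^2 + 0.0834000000000001*y + 6.519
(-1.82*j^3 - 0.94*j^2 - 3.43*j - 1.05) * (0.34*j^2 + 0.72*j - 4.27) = -0.6188*j^5 - 1.63*j^4 + 5.9284*j^3 + 1.1872*j^2 + 13.8901*j + 4.4835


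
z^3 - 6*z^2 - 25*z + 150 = (z - 6)*(z - 5)*(z + 5)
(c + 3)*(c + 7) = c^2 + 10*c + 21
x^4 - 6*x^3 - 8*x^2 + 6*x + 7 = (x - 7)*(x - 1)*(x + 1)^2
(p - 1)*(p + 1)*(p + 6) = p^3 + 6*p^2 - p - 6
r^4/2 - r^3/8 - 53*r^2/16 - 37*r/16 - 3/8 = (r/2 + 1/4)*(r - 3)*(r + 1/4)*(r + 2)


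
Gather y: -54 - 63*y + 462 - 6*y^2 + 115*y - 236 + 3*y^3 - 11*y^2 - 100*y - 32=3*y^3 - 17*y^2 - 48*y + 140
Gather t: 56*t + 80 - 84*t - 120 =-28*t - 40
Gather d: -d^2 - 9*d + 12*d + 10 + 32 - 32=-d^2 + 3*d + 10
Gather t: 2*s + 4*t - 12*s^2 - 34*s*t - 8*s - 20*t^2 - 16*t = -12*s^2 - 6*s - 20*t^2 + t*(-34*s - 12)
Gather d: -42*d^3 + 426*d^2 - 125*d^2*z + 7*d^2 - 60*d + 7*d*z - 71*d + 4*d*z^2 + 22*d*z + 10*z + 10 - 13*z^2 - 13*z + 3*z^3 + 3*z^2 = -42*d^3 + d^2*(433 - 125*z) + d*(4*z^2 + 29*z - 131) + 3*z^3 - 10*z^2 - 3*z + 10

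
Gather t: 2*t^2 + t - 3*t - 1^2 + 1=2*t^2 - 2*t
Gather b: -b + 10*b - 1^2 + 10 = 9*b + 9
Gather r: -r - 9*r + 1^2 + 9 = 10 - 10*r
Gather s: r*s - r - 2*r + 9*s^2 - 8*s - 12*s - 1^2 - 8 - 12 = -3*r + 9*s^2 + s*(r - 20) - 21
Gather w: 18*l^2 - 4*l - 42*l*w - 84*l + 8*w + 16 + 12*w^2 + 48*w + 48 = 18*l^2 - 88*l + 12*w^2 + w*(56 - 42*l) + 64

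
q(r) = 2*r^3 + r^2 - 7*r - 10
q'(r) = 6*r^2 + 2*r - 7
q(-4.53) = -143.69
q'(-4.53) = 107.07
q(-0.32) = -7.72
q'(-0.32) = -7.03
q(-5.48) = -270.74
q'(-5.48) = 162.22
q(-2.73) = -24.13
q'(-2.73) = 32.26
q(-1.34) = -3.64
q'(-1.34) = 1.09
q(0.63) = -13.51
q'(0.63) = -3.36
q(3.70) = 79.10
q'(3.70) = 82.54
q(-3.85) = -82.36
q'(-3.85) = 74.24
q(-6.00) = -364.00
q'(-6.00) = 197.00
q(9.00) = 1466.00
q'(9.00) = 497.00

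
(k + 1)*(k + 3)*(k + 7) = k^3 + 11*k^2 + 31*k + 21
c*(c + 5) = c^2 + 5*c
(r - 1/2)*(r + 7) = r^2 + 13*r/2 - 7/2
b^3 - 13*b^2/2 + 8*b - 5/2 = (b - 5)*(b - 1)*(b - 1/2)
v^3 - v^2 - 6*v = v*(v - 3)*(v + 2)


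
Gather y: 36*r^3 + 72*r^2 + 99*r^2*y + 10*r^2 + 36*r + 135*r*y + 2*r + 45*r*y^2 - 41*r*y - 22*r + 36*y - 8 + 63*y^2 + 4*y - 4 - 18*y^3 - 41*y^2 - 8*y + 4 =36*r^3 + 82*r^2 + 16*r - 18*y^3 + y^2*(45*r + 22) + y*(99*r^2 + 94*r + 32) - 8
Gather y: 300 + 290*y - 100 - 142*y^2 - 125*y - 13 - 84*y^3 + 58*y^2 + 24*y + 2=-84*y^3 - 84*y^2 + 189*y + 189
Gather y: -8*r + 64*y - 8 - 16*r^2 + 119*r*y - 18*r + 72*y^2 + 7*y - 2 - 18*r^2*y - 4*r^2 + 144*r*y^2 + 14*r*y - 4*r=-20*r^2 - 30*r + y^2*(144*r + 72) + y*(-18*r^2 + 133*r + 71) - 10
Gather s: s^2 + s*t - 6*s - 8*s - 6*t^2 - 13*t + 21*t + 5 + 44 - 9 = s^2 + s*(t - 14) - 6*t^2 + 8*t + 40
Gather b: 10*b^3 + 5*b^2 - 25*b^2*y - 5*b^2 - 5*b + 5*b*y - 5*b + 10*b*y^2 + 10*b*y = 10*b^3 - 25*b^2*y + b*(10*y^2 + 15*y - 10)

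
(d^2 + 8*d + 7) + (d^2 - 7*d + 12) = 2*d^2 + d + 19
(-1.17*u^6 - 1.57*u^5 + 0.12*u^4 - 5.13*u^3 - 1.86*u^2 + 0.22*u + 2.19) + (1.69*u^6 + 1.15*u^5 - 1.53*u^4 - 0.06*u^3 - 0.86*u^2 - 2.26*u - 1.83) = 0.52*u^6 - 0.42*u^5 - 1.41*u^4 - 5.19*u^3 - 2.72*u^2 - 2.04*u + 0.36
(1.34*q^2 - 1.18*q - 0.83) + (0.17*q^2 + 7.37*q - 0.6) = 1.51*q^2 + 6.19*q - 1.43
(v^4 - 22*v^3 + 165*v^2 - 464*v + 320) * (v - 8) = v^5 - 30*v^4 + 341*v^3 - 1784*v^2 + 4032*v - 2560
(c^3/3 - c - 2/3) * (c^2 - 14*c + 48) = c^5/3 - 14*c^4/3 + 15*c^3 + 40*c^2/3 - 116*c/3 - 32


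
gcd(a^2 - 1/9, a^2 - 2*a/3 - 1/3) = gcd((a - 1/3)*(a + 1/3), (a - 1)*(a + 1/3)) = a + 1/3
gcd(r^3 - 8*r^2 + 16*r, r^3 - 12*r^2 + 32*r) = r^2 - 4*r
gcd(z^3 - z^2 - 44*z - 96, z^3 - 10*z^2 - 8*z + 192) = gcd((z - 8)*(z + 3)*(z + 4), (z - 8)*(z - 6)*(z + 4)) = z^2 - 4*z - 32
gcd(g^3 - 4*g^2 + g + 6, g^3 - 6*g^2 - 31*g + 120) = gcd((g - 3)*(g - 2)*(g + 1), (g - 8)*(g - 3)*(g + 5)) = g - 3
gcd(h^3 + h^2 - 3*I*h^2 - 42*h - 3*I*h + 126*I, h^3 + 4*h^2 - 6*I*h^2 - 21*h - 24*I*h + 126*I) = h + 7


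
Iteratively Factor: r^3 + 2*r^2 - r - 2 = (r + 1)*(r^2 + r - 2) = (r - 1)*(r + 1)*(r + 2)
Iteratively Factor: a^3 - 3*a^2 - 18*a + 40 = (a - 5)*(a^2 + 2*a - 8) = (a - 5)*(a + 4)*(a - 2)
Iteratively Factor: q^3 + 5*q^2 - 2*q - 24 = (q + 4)*(q^2 + q - 6) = (q - 2)*(q + 4)*(q + 3)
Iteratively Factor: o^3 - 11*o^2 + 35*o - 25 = (o - 5)*(o^2 - 6*o + 5) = (o - 5)^2*(o - 1)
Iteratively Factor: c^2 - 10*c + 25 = (c - 5)*(c - 5)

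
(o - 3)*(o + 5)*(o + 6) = o^3 + 8*o^2 - 3*o - 90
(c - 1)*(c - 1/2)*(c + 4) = c^3 + 5*c^2/2 - 11*c/2 + 2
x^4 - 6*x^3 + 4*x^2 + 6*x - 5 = (x - 5)*(x - 1)^2*(x + 1)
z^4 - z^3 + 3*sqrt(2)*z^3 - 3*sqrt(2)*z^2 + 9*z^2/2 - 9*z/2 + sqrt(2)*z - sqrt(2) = (z - 1)*(z + sqrt(2)/2)^2*(z + 2*sqrt(2))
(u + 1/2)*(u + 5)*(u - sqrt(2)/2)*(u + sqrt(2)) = u^4 + sqrt(2)*u^3/2 + 11*u^3/2 + 3*u^2/2 + 11*sqrt(2)*u^2/4 - 11*u/2 + 5*sqrt(2)*u/4 - 5/2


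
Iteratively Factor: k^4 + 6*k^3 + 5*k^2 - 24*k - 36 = (k + 3)*(k^3 + 3*k^2 - 4*k - 12) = (k + 2)*(k + 3)*(k^2 + k - 6) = (k - 2)*(k + 2)*(k + 3)*(k + 3)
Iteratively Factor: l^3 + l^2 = (l)*(l^2 + l) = l^2*(l + 1)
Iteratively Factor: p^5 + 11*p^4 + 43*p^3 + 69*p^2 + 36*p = (p + 3)*(p^4 + 8*p^3 + 19*p^2 + 12*p) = (p + 3)^2*(p^3 + 5*p^2 + 4*p) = (p + 3)^2*(p + 4)*(p^2 + p) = p*(p + 3)^2*(p + 4)*(p + 1)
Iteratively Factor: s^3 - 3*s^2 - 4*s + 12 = (s - 2)*(s^2 - s - 6) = (s - 2)*(s + 2)*(s - 3)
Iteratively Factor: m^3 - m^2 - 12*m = (m - 4)*(m^2 + 3*m) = (m - 4)*(m + 3)*(m)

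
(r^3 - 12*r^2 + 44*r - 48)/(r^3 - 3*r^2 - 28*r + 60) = (r - 4)/(r + 5)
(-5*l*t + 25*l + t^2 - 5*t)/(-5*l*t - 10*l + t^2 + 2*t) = (t - 5)/(t + 2)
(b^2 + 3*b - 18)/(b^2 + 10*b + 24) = (b - 3)/(b + 4)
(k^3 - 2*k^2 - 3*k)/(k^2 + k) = k - 3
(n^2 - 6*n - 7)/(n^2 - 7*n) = (n + 1)/n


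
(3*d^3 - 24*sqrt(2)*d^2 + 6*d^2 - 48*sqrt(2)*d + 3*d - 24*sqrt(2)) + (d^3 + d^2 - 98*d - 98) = 4*d^3 - 24*sqrt(2)*d^2 + 7*d^2 - 95*d - 48*sqrt(2)*d - 98 - 24*sqrt(2)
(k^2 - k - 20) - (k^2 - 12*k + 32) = 11*k - 52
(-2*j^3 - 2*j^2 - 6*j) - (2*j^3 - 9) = -4*j^3 - 2*j^2 - 6*j + 9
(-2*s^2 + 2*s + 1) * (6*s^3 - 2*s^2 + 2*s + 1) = -12*s^5 + 16*s^4 - 2*s^3 + 4*s + 1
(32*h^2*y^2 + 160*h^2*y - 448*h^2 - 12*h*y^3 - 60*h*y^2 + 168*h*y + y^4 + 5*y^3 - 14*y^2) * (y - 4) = 32*h^2*y^3 + 32*h^2*y^2 - 1088*h^2*y + 1792*h^2 - 12*h*y^4 - 12*h*y^3 + 408*h*y^2 - 672*h*y + y^5 + y^4 - 34*y^3 + 56*y^2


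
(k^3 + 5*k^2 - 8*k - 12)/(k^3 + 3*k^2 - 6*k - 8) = (k + 6)/(k + 4)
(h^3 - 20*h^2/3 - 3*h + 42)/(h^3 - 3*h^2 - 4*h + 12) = (h^2 - 11*h/3 - 14)/(h^2 - 4)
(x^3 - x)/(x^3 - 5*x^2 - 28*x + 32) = x*(x + 1)/(x^2 - 4*x - 32)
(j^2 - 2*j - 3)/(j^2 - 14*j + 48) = (j^2 - 2*j - 3)/(j^2 - 14*j + 48)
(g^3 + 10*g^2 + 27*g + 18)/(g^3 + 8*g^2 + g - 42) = (g^2 + 7*g + 6)/(g^2 + 5*g - 14)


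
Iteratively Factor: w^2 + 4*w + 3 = (w + 3)*(w + 1)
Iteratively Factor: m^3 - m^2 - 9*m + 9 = (m + 3)*(m^2 - 4*m + 3) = (m - 1)*(m + 3)*(m - 3)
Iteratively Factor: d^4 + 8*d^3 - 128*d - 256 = (d + 4)*(d^3 + 4*d^2 - 16*d - 64) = (d - 4)*(d + 4)*(d^2 + 8*d + 16) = (d - 4)*(d + 4)^2*(d + 4)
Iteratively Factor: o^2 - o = (o - 1)*(o)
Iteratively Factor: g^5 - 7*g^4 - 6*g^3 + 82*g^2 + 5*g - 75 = (g + 3)*(g^4 - 10*g^3 + 24*g^2 + 10*g - 25) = (g - 1)*(g + 3)*(g^3 - 9*g^2 + 15*g + 25) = (g - 5)*(g - 1)*(g + 3)*(g^2 - 4*g - 5) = (g - 5)^2*(g - 1)*(g + 3)*(g + 1)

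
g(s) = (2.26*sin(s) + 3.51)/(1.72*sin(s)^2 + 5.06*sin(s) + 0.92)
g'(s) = (-3.44*sin(s)*cos(s) - 5.06*cos(s))*(2.26*sin(s) + 3.51)/(1.72*sin(s)^2 + 5.06*sin(s) + 0.92)^2 + 2.26*cos(s)/(1.72*sin(s)^2 + 5.06*sin(s) + 0.92) = (-12.0744*sin(s) + 1.9436*cos(2*s) - 17.625)*cos(s)/(1.72*sin(s)^2 + 5.06*sin(s) + 0.92)^2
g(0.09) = 2.67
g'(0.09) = -8.68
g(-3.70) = 1.15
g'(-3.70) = 1.18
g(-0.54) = -1.91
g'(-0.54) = -5.98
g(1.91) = 0.78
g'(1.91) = 0.19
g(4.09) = -0.81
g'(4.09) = 1.16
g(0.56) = 1.15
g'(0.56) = -1.17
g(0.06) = 2.96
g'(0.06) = -10.84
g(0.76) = 0.97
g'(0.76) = -0.69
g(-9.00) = -2.95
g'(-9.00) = 13.58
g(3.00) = 2.30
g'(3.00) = 6.21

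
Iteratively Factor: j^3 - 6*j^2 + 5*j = (j - 1)*(j^2 - 5*j) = (j - 5)*(j - 1)*(j)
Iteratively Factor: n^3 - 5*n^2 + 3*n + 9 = (n - 3)*(n^2 - 2*n - 3) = (n - 3)^2*(n + 1)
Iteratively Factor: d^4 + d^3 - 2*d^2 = (d - 1)*(d^3 + 2*d^2) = d*(d - 1)*(d^2 + 2*d) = d^2*(d - 1)*(d + 2)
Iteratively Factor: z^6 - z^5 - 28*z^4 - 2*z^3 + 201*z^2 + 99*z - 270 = (z - 5)*(z^5 + 4*z^4 - 8*z^3 - 42*z^2 - 9*z + 54) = (z - 5)*(z + 3)*(z^4 + z^3 - 11*z^2 - 9*z + 18) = (z - 5)*(z + 3)^2*(z^3 - 2*z^2 - 5*z + 6) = (z - 5)*(z - 1)*(z + 3)^2*(z^2 - z - 6) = (z - 5)*(z - 1)*(z + 2)*(z + 3)^2*(z - 3)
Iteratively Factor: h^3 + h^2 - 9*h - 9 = (h + 3)*(h^2 - 2*h - 3) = (h - 3)*(h + 3)*(h + 1)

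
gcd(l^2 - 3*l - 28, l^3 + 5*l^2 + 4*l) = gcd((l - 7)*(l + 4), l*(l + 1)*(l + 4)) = l + 4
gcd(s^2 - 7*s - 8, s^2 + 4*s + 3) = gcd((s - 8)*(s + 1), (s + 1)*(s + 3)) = s + 1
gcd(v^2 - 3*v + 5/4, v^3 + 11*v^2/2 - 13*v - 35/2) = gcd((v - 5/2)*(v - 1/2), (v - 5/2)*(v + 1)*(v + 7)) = v - 5/2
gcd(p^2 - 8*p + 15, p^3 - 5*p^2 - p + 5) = p - 5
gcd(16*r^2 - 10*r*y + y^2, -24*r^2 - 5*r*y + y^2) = -8*r + y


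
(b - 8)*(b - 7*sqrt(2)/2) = b^2 - 8*b - 7*sqrt(2)*b/2 + 28*sqrt(2)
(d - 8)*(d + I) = d^2 - 8*d + I*d - 8*I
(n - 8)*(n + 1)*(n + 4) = n^3 - 3*n^2 - 36*n - 32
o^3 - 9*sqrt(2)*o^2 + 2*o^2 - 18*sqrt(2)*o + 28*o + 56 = (o + 2)*(o - 7*sqrt(2))*(o - 2*sqrt(2))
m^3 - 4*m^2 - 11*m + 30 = (m - 5)*(m - 2)*(m + 3)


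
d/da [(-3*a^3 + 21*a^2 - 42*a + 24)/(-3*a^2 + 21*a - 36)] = (a^2 - 6*a + 7)/(a^2 - 6*a + 9)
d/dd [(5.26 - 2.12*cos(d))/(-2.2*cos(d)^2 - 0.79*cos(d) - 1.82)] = (4.664*cos(d)^2 - 23.144*cos(d) - 8.0138)*sin(d)/(4.84*cos(d)^4 + 3.476*cos(d)^3 + 8.6321*cos(d)^2 + 2.8756*cos(d) + 3.3124)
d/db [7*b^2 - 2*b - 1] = 14*b - 2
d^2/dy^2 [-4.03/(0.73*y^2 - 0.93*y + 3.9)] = (4.295174*y^2 - 5.471934*y - 4.03*(1.46*y - 0.93)*(2.92*y - 1.86) + 22.94682)/(0.73*y^2 - 0.93*y + 3.9)^3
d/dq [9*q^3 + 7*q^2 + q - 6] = 27*q^2 + 14*q + 1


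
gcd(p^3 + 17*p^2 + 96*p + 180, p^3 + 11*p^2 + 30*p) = p^2 + 11*p + 30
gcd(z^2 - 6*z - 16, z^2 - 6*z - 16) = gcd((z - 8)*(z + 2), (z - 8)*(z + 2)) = z^2 - 6*z - 16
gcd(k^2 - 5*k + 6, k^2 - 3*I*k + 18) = 1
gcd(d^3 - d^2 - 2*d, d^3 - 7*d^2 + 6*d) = d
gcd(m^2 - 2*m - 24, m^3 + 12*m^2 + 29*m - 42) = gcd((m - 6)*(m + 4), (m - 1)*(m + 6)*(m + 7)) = 1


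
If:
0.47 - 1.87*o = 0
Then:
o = 0.25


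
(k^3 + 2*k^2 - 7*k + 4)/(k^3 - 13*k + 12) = (k - 1)/(k - 3)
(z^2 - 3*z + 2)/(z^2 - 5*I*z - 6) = (-z^2 + 3*z - 2)/(-z^2 + 5*I*z + 6)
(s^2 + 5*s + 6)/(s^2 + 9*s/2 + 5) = 2*(s + 3)/(2*s + 5)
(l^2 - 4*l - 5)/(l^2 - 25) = (l + 1)/(l + 5)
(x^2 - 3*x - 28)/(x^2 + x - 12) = (x - 7)/(x - 3)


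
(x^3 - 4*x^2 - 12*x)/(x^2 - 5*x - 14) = x*(x - 6)/(x - 7)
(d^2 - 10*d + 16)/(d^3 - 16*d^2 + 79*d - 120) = (d - 2)/(d^2 - 8*d + 15)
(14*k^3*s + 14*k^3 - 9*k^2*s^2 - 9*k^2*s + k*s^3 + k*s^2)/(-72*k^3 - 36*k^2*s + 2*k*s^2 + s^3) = k*(-14*k^2*s - 14*k^2 + 9*k*s^2 + 9*k*s - s^3 - s^2)/(72*k^3 + 36*k^2*s - 2*k*s^2 - s^3)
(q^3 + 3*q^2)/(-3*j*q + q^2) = q*(q + 3)/(-3*j + q)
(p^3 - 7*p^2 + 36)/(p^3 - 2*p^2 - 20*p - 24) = (p - 3)/(p + 2)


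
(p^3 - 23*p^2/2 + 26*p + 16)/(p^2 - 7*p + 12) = (p^2 - 15*p/2 - 4)/(p - 3)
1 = 1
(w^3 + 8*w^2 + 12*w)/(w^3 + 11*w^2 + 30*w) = (w + 2)/(w + 5)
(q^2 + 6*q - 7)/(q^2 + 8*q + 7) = (q - 1)/(q + 1)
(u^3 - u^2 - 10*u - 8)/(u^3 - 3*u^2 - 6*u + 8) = (u + 1)/(u - 1)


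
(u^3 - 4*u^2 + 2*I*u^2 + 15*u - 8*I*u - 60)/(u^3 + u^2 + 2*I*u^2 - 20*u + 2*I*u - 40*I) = (u^2 + 2*I*u + 15)/(u^2 + u*(5 + 2*I) + 10*I)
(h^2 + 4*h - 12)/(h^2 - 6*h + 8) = (h + 6)/(h - 4)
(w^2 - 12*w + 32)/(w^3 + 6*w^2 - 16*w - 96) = (w - 8)/(w^2 + 10*w + 24)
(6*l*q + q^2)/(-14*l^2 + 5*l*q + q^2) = q*(6*l + q)/(-14*l^2 + 5*l*q + q^2)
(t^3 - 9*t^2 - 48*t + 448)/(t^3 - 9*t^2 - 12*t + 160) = (t^2 - t - 56)/(t^2 - t - 20)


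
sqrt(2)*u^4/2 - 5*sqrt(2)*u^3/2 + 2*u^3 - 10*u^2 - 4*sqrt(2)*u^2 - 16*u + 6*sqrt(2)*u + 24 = (u - 6)*(u - 1)*(u + 2*sqrt(2))*(sqrt(2)*u/2 + sqrt(2))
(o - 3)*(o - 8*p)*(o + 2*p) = o^3 - 6*o^2*p - 3*o^2 - 16*o*p^2 + 18*o*p + 48*p^2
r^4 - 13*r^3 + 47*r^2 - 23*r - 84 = (r - 7)*(r - 4)*(r - 3)*(r + 1)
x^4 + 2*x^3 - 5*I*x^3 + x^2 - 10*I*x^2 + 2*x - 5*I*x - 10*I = (x + 2)*(x - 5*I)*(x - I)*(x + I)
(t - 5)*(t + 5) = t^2 - 25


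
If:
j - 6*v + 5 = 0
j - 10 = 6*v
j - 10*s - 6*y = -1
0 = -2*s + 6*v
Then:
No Solution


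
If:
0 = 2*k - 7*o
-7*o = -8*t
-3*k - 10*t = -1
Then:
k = 2/11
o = 4/77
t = 1/22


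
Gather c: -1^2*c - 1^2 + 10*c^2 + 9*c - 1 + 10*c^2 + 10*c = 20*c^2 + 18*c - 2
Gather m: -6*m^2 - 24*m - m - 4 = -6*m^2 - 25*m - 4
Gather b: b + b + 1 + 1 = 2*b + 2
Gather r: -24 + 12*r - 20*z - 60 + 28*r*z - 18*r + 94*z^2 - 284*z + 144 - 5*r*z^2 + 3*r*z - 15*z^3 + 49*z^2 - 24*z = r*(-5*z^2 + 31*z - 6) - 15*z^3 + 143*z^2 - 328*z + 60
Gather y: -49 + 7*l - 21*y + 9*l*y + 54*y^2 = 7*l + 54*y^2 + y*(9*l - 21) - 49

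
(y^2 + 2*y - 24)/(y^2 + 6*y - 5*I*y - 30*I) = (y - 4)/(y - 5*I)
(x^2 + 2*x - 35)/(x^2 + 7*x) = (x - 5)/x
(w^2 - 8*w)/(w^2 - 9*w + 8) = w/(w - 1)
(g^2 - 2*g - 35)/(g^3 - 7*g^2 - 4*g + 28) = (g + 5)/(g^2 - 4)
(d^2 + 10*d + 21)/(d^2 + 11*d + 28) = (d + 3)/(d + 4)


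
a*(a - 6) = a^2 - 6*a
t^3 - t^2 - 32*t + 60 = (t - 5)*(t - 2)*(t + 6)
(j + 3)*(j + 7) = j^2 + 10*j + 21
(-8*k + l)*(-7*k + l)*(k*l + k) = 56*k^3*l + 56*k^3 - 15*k^2*l^2 - 15*k^2*l + k*l^3 + k*l^2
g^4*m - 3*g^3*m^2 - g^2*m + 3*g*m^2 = g*(g - 1)*(g - 3*m)*(g*m + m)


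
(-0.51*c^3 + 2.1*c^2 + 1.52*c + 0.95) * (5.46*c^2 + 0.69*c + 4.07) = -2.7846*c^5 + 11.1141*c^4 + 7.6725*c^3 + 14.7828*c^2 + 6.8419*c + 3.8665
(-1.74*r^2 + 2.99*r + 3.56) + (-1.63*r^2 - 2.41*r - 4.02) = -3.37*r^2 + 0.58*r - 0.46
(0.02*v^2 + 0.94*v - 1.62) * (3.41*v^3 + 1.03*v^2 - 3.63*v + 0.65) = 0.0682*v^5 + 3.226*v^4 - 4.6286*v^3 - 5.0678*v^2 + 6.4916*v - 1.053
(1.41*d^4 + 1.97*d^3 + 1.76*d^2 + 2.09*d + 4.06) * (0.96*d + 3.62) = 1.3536*d^5 + 6.9954*d^4 + 8.821*d^3 + 8.3776*d^2 + 11.4634*d + 14.6972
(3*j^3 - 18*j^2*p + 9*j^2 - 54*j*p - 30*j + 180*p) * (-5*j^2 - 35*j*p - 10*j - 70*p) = -15*j^5 - 15*j^4*p - 75*j^4 + 630*j^3*p^2 - 75*j^3*p + 60*j^3 + 3150*j^2*p^2 + 60*j^2*p + 300*j^2 - 2520*j*p^2 + 300*j*p - 12600*p^2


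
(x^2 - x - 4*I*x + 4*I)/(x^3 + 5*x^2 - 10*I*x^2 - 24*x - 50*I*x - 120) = (x - 1)/(x^2 + x*(5 - 6*I) - 30*I)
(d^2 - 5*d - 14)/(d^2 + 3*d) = (d^2 - 5*d - 14)/(d*(d + 3))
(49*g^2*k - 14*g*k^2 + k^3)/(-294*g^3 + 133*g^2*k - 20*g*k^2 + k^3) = -k/(6*g - k)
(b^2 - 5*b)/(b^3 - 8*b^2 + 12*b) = (b - 5)/(b^2 - 8*b + 12)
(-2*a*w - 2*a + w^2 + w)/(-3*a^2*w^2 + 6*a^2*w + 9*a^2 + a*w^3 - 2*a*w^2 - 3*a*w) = (-2*a + w)/(a*(-3*a*w + 9*a + w^2 - 3*w))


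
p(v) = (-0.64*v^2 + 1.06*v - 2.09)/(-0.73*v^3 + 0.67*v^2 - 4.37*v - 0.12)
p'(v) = (1.06 - 1.28*v)/(-0.73*v^3 + 0.67*v^2 - 4.37*v - 0.12) + (-0.64*v^2 + 1.06*v - 2.09)*(2.19*v^2 - 1.34*v + 4.37)/(-0.73*v^3 + 0.67*v^2 - 4.37*v - 0.12)^2 = (-0.4672*v^4 + 1.5476*v^3 - 2.4905*v^2 + 2.9542*v - 9.2605)/(0.5329*v^6 - 0.9782*v^5 + 6.8291*v^4 - 5.6806*v^3 + 18.9361*v^2 + 1.0488*v + 0.0144)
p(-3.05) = -0.28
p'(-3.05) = -0.08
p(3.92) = 0.15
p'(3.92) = -0.02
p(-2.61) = -0.32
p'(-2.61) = -0.10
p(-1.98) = -0.40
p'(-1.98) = -0.16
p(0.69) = 0.54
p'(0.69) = -0.86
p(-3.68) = -0.24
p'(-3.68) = -0.06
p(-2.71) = -0.31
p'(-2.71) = -0.09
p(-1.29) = -0.55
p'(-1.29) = -0.32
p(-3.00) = -0.28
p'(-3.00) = -0.08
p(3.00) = 0.17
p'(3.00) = -0.03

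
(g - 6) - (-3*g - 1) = 4*g - 5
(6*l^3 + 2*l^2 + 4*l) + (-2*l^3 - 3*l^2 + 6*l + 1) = 4*l^3 - l^2 + 10*l + 1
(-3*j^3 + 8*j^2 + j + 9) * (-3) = 9*j^3 - 24*j^2 - 3*j - 27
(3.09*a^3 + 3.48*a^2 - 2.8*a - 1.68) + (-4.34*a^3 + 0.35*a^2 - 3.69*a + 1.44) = -1.25*a^3 + 3.83*a^2 - 6.49*a - 0.24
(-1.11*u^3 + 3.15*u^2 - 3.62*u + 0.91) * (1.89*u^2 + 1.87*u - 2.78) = -2.0979*u^5 + 3.8778*u^4 + 2.1345*u^3 - 13.8065*u^2 + 11.7653*u - 2.5298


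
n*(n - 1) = n^2 - n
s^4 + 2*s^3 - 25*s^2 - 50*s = s*(s - 5)*(s + 2)*(s + 5)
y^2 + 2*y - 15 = (y - 3)*(y + 5)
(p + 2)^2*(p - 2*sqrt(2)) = p^3 - 2*sqrt(2)*p^2 + 4*p^2 - 8*sqrt(2)*p + 4*p - 8*sqrt(2)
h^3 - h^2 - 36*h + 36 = (h - 6)*(h - 1)*(h + 6)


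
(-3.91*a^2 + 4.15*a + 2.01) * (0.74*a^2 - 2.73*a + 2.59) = -2.8934*a^4 + 13.7453*a^3 - 19.969*a^2 + 5.2612*a + 5.2059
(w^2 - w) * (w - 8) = w^3 - 9*w^2 + 8*w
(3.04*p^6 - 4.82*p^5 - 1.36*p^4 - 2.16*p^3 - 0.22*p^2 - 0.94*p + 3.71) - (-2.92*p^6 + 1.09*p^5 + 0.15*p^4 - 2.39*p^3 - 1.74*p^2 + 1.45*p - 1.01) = 5.96*p^6 - 5.91*p^5 - 1.51*p^4 + 0.23*p^3 + 1.52*p^2 - 2.39*p + 4.72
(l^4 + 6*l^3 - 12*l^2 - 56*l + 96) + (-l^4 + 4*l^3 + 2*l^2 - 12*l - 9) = 10*l^3 - 10*l^2 - 68*l + 87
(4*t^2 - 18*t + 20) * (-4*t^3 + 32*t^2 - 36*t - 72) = -16*t^5 + 200*t^4 - 800*t^3 + 1000*t^2 + 576*t - 1440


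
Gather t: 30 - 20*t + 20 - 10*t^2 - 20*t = -10*t^2 - 40*t + 50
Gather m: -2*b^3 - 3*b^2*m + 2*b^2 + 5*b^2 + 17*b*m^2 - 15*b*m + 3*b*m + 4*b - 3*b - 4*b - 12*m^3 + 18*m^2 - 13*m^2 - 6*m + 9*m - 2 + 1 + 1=-2*b^3 + 7*b^2 - 3*b - 12*m^3 + m^2*(17*b + 5) + m*(-3*b^2 - 12*b + 3)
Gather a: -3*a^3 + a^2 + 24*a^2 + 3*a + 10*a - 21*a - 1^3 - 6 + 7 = -3*a^3 + 25*a^2 - 8*a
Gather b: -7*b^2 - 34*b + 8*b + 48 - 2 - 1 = -7*b^2 - 26*b + 45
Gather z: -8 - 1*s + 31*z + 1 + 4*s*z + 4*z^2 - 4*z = -s + 4*z^2 + z*(4*s + 27) - 7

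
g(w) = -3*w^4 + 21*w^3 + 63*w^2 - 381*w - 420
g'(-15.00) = 52404.00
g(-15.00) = -203280.00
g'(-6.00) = 3723.00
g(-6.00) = -4290.00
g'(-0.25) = -408.38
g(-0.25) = -321.15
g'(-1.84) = -324.79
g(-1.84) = 329.13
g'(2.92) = 225.32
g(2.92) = -690.62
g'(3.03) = 245.36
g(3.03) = -664.72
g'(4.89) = 338.44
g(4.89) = -36.46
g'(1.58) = -71.98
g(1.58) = -800.57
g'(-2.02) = -279.55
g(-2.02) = 383.65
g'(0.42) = -317.86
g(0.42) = -567.44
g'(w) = -12*w^3 + 63*w^2 + 126*w - 381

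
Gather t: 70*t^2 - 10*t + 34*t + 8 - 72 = 70*t^2 + 24*t - 64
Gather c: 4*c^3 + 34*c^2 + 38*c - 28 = 4*c^3 + 34*c^2 + 38*c - 28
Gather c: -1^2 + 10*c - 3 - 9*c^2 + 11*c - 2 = -9*c^2 + 21*c - 6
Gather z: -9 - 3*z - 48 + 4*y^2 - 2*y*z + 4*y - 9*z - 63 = 4*y^2 + 4*y + z*(-2*y - 12) - 120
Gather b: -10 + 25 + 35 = 50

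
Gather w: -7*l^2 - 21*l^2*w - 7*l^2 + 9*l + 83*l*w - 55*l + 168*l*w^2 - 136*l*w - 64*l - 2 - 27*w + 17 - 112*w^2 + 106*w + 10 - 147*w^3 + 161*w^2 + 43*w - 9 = -14*l^2 - 110*l - 147*w^3 + w^2*(168*l + 49) + w*(-21*l^2 - 53*l + 122) + 16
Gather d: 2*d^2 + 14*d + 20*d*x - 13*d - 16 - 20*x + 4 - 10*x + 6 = 2*d^2 + d*(20*x + 1) - 30*x - 6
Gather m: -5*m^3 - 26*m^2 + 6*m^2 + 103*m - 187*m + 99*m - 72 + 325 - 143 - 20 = -5*m^3 - 20*m^2 + 15*m + 90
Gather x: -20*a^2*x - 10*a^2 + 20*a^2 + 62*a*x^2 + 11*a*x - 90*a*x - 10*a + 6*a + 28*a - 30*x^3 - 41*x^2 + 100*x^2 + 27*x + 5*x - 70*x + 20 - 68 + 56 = 10*a^2 + 24*a - 30*x^3 + x^2*(62*a + 59) + x*(-20*a^2 - 79*a - 38) + 8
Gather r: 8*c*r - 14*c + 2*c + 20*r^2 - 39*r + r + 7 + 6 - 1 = -12*c + 20*r^2 + r*(8*c - 38) + 12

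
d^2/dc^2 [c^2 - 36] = 2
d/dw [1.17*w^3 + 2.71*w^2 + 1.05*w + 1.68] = 3.51*w^2 + 5.42*w + 1.05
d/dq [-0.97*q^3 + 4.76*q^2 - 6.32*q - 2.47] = -2.91*q^2 + 9.52*q - 6.32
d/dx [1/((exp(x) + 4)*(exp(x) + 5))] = (-2*exp(x) - 9)*exp(x)/(exp(4*x) + 18*exp(3*x) + 121*exp(2*x) + 360*exp(x) + 400)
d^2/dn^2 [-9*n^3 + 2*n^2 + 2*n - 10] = 4 - 54*n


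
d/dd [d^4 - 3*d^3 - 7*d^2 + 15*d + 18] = 4*d^3 - 9*d^2 - 14*d + 15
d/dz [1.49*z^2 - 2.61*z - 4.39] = 2.98*z - 2.61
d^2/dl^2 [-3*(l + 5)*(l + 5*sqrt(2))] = -6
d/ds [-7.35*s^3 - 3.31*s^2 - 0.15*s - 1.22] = -22.05*s^2 - 6.62*s - 0.15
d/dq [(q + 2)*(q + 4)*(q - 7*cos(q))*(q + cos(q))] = -(q + 2)*(q + 4)*(q - 7*cos(q))*(sin(q) - 1) + (q + 2)*(q + 4)*(q + cos(q))*(7*sin(q) + 1) + (q + 2)*(q - 7*cos(q))*(q + cos(q)) + (q + 4)*(q - 7*cos(q))*(q + cos(q))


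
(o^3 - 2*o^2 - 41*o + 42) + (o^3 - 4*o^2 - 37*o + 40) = 2*o^3 - 6*o^2 - 78*o + 82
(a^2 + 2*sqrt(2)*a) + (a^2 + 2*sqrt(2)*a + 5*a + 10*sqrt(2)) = 2*a^2 + 5*a + 4*sqrt(2)*a + 10*sqrt(2)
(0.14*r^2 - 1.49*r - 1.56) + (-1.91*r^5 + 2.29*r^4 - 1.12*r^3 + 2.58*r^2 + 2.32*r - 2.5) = -1.91*r^5 + 2.29*r^4 - 1.12*r^3 + 2.72*r^2 + 0.83*r - 4.06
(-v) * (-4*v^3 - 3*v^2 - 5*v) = 4*v^4 + 3*v^3 + 5*v^2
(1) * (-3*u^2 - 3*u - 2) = -3*u^2 - 3*u - 2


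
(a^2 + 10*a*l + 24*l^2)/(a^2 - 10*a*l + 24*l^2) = (a^2 + 10*a*l + 24*l^2)/(a^2 - 10*a*l + 24*l^2)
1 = 1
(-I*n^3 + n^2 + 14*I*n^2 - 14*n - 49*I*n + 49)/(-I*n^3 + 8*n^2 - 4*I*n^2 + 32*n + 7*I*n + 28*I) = (n^2 - 14*n + 49)/(n^2 + n*(4 + 7*I) + 28*I)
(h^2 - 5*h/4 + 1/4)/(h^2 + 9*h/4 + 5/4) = (4*h^2 - 5*h + 1)/(4*h^2 + 9*h + 5)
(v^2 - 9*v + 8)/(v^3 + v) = (v^2 - 9*v + 8)/(v^3 + v)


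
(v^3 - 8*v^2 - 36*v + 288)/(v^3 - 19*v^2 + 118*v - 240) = (v + 6)/(v - 5)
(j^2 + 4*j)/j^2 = (j + 4)/j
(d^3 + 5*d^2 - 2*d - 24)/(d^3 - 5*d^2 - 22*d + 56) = (d + 3)/(d - 7)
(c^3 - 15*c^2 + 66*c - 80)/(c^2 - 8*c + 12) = (c^2 - 13*c + 40)/(c - 6)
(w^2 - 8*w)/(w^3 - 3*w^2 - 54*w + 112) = w/(w^2 + 5*w - 14)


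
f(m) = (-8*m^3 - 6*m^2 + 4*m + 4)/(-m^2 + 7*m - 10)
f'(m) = (2*m - 7)*(-8*m^3 - 6*m^2 + 4*m + 4)/(-m^2 + 7*m - 10)^2 + (-24*m^2 - 12*m + 4)/(-m^2 + 7*m - 10)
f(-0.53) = -0.10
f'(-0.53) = -0.32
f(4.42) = -560.23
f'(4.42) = -1103.41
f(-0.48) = -0.12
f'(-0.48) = -0.38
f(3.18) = -140.26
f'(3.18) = -87.12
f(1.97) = 798.33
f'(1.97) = 28115.27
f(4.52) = -693.84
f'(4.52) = -1617.06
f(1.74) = 58.22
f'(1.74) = 347.44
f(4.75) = -1410.55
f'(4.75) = -5993.98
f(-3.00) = -3.85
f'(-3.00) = 3.15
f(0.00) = -0.40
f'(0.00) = -0.68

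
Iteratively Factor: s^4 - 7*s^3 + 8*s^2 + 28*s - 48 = (s - 2)*(s^3 - 5*s^2 - 2*s + 24) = (s - 4)*(s - 2)*(s^2 - s - 6) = (s - 4)*(s - 3)*(s - 2)*(s + 2)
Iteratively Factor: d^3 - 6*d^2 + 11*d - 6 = (d - 2)*(d^2 - 4*d + 3) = (d - 3)*(d - 2)*(d - 1)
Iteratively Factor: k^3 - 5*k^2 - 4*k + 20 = (k + 2)*(k^2 - 7*k + 10) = (k - 5)*(k + 2)*(k - 2)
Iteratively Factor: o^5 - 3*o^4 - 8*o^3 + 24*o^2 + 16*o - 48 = (o - 3)*(o^4 - 8*o^2 + 16) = (o - 3)*(o + 2)*(o^3 - 2*o^2 - 4*o + 8) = (o - 3)*(o + 2)^2*(o^2 - 4*o + 4) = (o - 3)*(o - 2)*(o + 2)^2*(o - 2)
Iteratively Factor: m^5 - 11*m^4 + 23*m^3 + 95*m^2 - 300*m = (m - 4)*(m^4 - 7*m^3 - 5*m^2 + 75*m) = (m - 5)*(m - 4)*(m^3 - 2*m^2 - 15*m) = (m - 5)^2*(m - 4)*(m^2 + 3*m) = m*(m - 5)^2*(m - 4)*(m + 3)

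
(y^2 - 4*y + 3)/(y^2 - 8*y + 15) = (y - 1)/(y - 5)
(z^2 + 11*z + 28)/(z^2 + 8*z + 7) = (z + 4)/(z + 1)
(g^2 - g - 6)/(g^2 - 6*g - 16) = (g - 3)/(g - 8)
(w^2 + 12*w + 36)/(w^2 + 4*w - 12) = (w + 6)/(w - 2)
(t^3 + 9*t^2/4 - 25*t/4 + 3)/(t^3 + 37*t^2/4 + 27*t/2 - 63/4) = (t^2 + 3*t - 4)/(t^2 + 10*t + 21)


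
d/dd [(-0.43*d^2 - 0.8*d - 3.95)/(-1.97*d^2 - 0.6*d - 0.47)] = (-1.318*d^2 - 15.1588*d - 1.994)/(3.8809*d^4 + 2.364*d^3 + 2.2118*d^2 + 0.564*d + 0.2209)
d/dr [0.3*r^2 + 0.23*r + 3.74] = 0.6*r + 0.23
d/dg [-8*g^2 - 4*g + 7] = -16*g - 4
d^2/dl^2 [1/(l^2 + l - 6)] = 2*(-l^2 - l + (2*l + 1)^2 + 6)/(l^2 + l - 6)^3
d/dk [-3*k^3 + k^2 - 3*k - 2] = -9*k^2 + 2*k - 3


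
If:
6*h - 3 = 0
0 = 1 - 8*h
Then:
No Solution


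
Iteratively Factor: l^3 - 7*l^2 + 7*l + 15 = (l - 3)*(l^2 - 4*l - 5) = (l - 3)*(l + 1)*(l - 5)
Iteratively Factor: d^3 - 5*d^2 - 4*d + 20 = (d + 2)*(d^2 - 7*d + 10) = (d - 5)*(d + 2)*(d - 2)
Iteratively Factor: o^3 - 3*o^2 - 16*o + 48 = (o + 4)*(o^2 - 7*o + 12) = (o - 4)*(o + 4)*(o - 3)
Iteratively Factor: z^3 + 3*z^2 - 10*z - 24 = (z + 4)*(z^2 - z - 6) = (z + 2)*(z + 4)*(z - 3)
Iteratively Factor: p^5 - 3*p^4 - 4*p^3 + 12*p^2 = (p + 2)*(p^4 - 5*p^3 + 6*p^2) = p*(p + 2)*(p^3 - 5*p^2 + 6*p) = p*(p - 2)*(p + 2)*(p^2 - 3*p) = p^2*(p - 2)*(p + 2)*(p - 3)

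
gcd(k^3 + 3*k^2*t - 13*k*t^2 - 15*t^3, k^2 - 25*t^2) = k + 5*t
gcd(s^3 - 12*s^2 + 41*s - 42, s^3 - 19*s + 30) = s^2 - 5*s + 6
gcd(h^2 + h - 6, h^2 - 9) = h + 3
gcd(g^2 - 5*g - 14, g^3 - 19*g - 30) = g + 2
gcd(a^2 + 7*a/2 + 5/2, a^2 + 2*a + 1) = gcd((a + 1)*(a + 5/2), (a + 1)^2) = a + 1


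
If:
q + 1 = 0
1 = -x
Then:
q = -1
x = -1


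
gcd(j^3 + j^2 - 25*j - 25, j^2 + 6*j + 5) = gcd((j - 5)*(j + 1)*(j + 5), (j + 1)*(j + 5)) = j^2 + 6*j + 5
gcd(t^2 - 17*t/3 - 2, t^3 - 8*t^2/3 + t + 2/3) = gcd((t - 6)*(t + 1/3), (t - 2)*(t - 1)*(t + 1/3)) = t + 1/3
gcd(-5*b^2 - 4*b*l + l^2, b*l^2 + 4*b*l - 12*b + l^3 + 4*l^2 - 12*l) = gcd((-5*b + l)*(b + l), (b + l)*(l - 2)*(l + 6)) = b + l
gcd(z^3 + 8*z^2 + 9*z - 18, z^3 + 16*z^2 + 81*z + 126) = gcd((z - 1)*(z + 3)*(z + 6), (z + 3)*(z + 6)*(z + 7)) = z^2 + 9*z + 18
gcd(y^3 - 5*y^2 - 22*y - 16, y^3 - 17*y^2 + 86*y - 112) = y - 8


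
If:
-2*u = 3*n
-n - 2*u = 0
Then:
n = 0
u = 0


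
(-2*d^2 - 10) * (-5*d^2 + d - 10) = 10*d^4 - 2*d^3 + 70*d^2 - 10*d + 100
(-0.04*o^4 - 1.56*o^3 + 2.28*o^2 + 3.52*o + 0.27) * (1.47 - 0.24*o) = 0.0096*o^5 + 0.3156*o^4 - 2.8404*o^3 + 2.5068*o^2 + 5.1096*o + 0.3969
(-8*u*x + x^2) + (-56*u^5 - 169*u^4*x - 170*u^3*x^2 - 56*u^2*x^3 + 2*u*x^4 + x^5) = -56*u^5 - 169*u^4*x - 170*u^3*x^2 - 56*u^2*x^3 + 2*u*x^4 - 8*u*x + x^5 + x^2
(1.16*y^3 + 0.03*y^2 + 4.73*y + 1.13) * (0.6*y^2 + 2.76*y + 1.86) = 0.696*y^5 + 3.2196*y^4 + 5.0784*y^3 + 13.7886*y^2 + 11.9166*y + 2.1018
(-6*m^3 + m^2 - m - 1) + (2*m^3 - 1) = -4*m^3 + m^2 - m - 2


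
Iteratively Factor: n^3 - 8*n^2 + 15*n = (n - 3)*(n^2 - 5*n) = (n - 5)*(n - 3)*(n)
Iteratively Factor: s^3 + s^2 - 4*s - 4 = (s + 1)*(s^2 - 4) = (s - 2)*(s + 1)*(s + 2)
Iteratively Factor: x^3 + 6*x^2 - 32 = (x - 2)*(x^2 + 8*x + 16) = (x - 2)*(x + 4)*(x + 4)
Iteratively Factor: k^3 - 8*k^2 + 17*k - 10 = (k - 2)*(k^2 - 6*k + 5) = (k - 2)*(k - 1)*(k - 5)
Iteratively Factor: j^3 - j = (j + 1)*(j^2 - j) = j*(j + 1)*(j - 1)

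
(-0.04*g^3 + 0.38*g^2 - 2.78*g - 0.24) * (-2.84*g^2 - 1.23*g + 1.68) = 0.1136*g^5 - 1.03*g^4 + 7.3606*g^3 + 4.7394*g^2 - 4.3752*g - 0.4032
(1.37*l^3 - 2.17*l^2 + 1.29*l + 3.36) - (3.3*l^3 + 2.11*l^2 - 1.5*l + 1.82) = -1.93*l^3 - 4.28*l^2 + 2.79*l + 1.54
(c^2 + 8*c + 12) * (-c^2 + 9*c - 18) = -c^4 + c^3 + 42*c^2 - 36*c - 216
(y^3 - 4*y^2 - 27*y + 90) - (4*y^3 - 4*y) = -3*y^3 - 4*y^2 - 23*y + 90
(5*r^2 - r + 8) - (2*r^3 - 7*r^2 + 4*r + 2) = -2*r^3 + 12*r^2 - 5*r + 6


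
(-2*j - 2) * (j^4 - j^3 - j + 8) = -2*j^5 + 2*j^3 + 2*j^2 - 14*j - 16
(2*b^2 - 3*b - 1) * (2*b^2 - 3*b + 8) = 4*b^4 - 12*b^3 + 23*b^2 - 21*b - 8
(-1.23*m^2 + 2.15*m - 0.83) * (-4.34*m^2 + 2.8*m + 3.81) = 5.3382*m^4 - 12.775*m^3 + 4.9359*m^2 + 5.8675*m - 3.1623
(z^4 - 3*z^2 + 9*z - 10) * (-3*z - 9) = -3*z^5 - 9*z^4 + 9*z^3 - 51*z + 90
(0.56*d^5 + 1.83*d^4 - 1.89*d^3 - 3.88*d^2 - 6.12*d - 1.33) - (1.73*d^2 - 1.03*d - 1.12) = 0.56*d^5 + 1.83*d^4 - 1.89*d^3 - 5.61*d^2 - 5.09*d - 0.21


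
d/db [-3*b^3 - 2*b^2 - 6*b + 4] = -9*b^2 - 4*b - 6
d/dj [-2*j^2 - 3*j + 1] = -4*j - 3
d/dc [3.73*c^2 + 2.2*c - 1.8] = 7.46*c + 2.2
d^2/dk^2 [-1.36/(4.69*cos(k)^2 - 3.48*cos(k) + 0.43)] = (119.658784*(1 - cos(k)^2)^2 - 66.590496*cos(k)^3 + 65.328688*cos(k)^2 + 135.216096*cos(k) - 147.113648)/(4.69*cos(k)^2 - 3.48*cos(k) + 0.43)^3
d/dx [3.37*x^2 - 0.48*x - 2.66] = 6.74*x - 0.48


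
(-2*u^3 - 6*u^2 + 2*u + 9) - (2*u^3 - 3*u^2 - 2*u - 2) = -4*u^3 - 3*u^2 + 4*u + 11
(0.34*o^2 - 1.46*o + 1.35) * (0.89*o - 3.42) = 0.3026*o^3 - 2.4622*o^2 + 6.1947*o - 4.617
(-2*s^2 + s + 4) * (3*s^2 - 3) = -6*s^4 + 3*s^3 + 18*s^2 - 3*s - 12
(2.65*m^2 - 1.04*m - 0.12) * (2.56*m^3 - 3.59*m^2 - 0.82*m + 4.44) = 6.784*m^5 - 12.1759*m^4 + 1.2534*m^3 + 13.0496*m^2 - 4.5192*m - 0.5328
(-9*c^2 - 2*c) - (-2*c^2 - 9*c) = -7*c^2 + 7*c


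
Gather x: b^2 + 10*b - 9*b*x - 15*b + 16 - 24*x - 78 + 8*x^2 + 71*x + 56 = b^2 - 5*b + 8*x^2 + x*(47 - 9*b) - 6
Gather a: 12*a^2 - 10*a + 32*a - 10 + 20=12*a^2 + 22*a + 10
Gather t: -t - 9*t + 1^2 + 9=10 - 10*t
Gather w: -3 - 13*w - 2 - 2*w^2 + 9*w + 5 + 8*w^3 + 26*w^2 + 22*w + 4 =8*w^3 + 24*w^2 + 18*w + 4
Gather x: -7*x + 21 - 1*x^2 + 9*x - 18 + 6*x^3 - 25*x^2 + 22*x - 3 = 6*x^3 - 26*x^2 + 24*x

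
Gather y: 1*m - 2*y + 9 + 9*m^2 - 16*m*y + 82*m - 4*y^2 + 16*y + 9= 9*m^2 + 83*m - 4*y^2 + y*(14 - 16*m) + 18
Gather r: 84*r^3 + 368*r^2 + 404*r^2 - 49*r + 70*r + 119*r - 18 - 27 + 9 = 84*r^3 + 772*r^2 + 140*r - 36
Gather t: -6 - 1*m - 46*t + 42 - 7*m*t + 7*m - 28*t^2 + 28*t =6*m - 28*t^2 + t*(-7*m - 18) + 36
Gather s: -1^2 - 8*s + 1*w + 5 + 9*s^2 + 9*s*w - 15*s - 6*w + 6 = 9*s^2 + s*(9*w - 23) - 5*w + 10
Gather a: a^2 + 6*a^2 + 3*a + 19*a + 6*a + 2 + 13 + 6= 7*a^2 + 28*a + 21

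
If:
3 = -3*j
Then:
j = -1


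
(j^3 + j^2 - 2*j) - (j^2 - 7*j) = j^3 + 5*j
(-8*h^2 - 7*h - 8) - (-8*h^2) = -7*h - 8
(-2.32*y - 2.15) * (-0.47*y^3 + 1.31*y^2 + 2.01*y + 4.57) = 1.0904*y^4 - 2.0287*y^3 - 7.4797*y^2 - 14.9239*y - 9.8255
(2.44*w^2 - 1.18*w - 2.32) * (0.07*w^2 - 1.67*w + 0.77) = 0.1708*w^4 - 4.1574*w^3 + 3.687*w^2 + 2.9658*w - 1.7864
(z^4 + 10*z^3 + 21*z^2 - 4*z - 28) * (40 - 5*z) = -5*z^5 - 10*z^4 + 295*z^3 + 860*z^2 - 20*z - 1120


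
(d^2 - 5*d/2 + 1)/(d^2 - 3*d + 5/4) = 2*(d - 2)/(2*d - 5)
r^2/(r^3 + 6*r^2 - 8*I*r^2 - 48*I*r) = r/(r^2 + r*(6 - 8*I) - 48*I)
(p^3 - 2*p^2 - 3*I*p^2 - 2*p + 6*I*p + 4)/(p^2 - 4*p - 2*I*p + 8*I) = (p^2 - p*(2 + I) + 2*I)/(p - 4)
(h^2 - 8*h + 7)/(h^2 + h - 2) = (h - 7)/(h + 2)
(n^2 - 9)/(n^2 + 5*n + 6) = (n - 3)/(n + 2)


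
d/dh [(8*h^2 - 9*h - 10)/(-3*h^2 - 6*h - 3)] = (-25*h - 11)/(3*(h^3 + 3*h^2 + 3*h + 1))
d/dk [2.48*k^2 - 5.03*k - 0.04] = 4.96*k - 5.03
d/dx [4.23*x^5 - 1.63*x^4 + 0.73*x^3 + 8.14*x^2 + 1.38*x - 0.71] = 21.15*x^4 - 6.52*x^3 + 2.19*x^2 + 16.28*x + 1.38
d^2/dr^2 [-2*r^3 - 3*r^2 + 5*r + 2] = -12*r - 6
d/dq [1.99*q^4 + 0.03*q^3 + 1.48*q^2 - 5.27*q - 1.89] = 7.96*q^3 + 0.09*q^2 + 2.96*q - 5.27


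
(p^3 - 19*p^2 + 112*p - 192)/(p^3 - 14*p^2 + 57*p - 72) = (p - 8)/(p - 3)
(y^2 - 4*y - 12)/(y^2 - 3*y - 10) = (y - 6)/(y - 5)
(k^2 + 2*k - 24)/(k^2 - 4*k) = (k + 6)/k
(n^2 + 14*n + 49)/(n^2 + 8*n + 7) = (n + 7)/(n + 1)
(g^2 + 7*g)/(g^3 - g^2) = (g + 7)/(g*(g - 1))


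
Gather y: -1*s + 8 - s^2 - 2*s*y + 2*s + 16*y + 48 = -s^2 + s + y*(16 - 2*s) + 56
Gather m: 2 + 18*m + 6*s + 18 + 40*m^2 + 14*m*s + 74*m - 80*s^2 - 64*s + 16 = 40*m^2 + m*(14*s + 92) - 80*s^2 - 58*s + 36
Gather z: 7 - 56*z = 7 - 56*z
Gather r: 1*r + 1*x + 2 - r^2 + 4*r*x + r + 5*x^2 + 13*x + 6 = -r^2 + r*(4*x + 2) + 5*x^2 + 14*x + 8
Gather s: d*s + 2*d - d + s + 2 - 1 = d + s*(d + 1) + 1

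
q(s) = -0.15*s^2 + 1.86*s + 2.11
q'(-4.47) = 3.20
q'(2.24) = 1.19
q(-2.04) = -2.31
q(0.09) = 2.28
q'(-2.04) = 2.47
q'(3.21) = 0.90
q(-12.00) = -41.81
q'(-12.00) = 5.46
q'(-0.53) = 2.02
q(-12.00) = -41.81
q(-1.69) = -1.46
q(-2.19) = -2.68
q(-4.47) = -9.20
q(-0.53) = 1.08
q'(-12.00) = 5.46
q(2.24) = 5.52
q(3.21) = 6.53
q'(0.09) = 1.83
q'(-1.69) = 2.37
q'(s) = 1.86 - 0.3*s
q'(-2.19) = 2.52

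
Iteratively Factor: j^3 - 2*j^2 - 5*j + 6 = (j - 1)*(j^2 - j - 6) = (j - 3)*(j - 1)*(j + 2)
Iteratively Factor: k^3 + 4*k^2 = (k)*(k^2 + 4*k) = k*(k + 4)*(k)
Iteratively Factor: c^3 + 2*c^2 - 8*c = (c - 2)*(c^2 + 4*c) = c*(c - 2)*(c + 4)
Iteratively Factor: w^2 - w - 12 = (w - 4)*(w + 3)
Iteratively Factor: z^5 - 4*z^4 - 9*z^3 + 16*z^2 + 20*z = (z + 2)*(z^4 - 6*z^3 + 3*z^2 + 10*z) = (z - 2)*(z + 2)*(z^3 - 4*z^2 - 5*z) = (z - 5)*(z - 2)*(z + 2)*(z^2 + z) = z*(z - 5)*(z - 2)*(z + 2)*(z + 1)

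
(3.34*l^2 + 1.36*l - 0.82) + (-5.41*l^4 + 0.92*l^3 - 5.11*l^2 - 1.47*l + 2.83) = -5.41*l^4 + 0.92*l^3 - 1.77*l^2 - 0.11*l + 2.01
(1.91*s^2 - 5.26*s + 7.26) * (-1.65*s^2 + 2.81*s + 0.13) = -3.1515*s^4 + 14.0461*s^3 - 26.5113*s^2 + 19.7168*s + 0.9438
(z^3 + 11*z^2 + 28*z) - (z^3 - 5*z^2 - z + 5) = 16*z^2 + 29*z - 5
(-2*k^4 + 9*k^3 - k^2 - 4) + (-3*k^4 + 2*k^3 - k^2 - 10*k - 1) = -5*k^4 + 11*k^3 - 2*k^2 - 10*k - 5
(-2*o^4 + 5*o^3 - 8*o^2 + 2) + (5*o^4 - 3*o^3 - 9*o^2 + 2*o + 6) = 3*o^4 + 2*o^3 - 17*o^2 + 2*o + 8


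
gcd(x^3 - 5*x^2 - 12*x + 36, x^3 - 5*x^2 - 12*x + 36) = x^3 - 5*x^2 - 12*x + 36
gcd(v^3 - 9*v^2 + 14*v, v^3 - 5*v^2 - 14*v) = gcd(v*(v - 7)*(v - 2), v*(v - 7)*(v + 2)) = v^2 - 7*v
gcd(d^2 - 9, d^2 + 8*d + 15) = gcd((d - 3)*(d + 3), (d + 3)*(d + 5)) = d + 3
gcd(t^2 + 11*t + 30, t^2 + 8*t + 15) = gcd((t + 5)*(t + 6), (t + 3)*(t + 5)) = t + 5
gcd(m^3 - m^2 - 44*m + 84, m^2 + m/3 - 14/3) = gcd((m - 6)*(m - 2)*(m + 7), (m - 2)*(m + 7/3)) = m - 2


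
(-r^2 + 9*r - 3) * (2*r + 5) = -2*r^3 + 13*r^2 + 39*r - 15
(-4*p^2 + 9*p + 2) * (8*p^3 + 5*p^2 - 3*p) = -32*p^5 + 52*p^4 + 73*p^3 - 17*p^2 - 6*p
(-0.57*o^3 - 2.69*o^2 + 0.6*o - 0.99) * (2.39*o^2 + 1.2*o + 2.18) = -1.3623*o^5 - 7.1131*o^4 - 3.0366*o^3 - 7.5103*o^2 + 0.12*o - 2.1582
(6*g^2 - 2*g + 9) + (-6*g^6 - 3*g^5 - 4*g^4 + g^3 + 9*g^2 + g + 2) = -6*g^6 - 3*g^5 - 4*g^4 + g^3 + 15*g^2 - g + 11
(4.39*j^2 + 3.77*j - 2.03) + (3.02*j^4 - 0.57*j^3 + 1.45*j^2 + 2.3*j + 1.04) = 3.02*j^4 - 0.57*j^3 + 5.84*j^2 + 6.07*j - 0.99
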